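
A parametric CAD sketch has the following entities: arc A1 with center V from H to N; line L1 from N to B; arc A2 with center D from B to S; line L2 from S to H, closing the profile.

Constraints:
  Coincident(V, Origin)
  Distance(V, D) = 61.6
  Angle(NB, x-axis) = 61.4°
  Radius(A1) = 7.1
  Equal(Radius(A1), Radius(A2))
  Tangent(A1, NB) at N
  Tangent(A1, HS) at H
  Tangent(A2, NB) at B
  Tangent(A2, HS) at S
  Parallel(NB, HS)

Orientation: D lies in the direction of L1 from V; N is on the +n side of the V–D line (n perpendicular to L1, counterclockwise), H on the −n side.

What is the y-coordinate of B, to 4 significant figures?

57.48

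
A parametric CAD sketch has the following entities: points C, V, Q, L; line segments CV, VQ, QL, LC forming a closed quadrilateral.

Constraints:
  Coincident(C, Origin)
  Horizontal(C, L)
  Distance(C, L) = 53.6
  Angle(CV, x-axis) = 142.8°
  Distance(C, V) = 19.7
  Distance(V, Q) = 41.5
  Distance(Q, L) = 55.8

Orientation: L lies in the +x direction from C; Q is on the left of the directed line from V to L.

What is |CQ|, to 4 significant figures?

42.72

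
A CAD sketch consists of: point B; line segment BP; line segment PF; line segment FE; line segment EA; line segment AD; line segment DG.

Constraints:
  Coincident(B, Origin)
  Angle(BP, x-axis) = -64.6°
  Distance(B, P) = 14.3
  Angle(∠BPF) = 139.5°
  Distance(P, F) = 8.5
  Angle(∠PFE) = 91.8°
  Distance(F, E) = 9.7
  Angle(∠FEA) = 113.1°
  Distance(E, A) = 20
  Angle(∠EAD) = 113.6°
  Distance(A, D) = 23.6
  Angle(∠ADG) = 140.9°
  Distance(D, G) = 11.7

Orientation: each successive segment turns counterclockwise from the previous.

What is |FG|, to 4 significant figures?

38.50

B is at the origin; BP runs at -64.6° with length 14.3, so P = (6.134, -12.92). ∠BPF = 139.5° gives PF at -24.10° from the x-axis; with |PF| = 8.5, F = (13.89, -16.39). ∠PFE = 91.8° gives FE at 64.10° from the x-axis; with |FE| = 9.7, E = (18.13, -7.663). ∠FEA = 113.1° gives EA at 131.0° from the x-axis; with |EA| = 20.0, A = (5.009, 7.431). ∠EAD = 113.6° gives AD at -162.6° from the x-axis; with |AD| = 23.6, D = (-17.51, 0.3740). ∠ADG = 140.9° gives DG at -123.5° from the x-axis; with |DG| = 11.7, G = (-23.97, -9.382). Then |FG| = |G − F| = 38.50.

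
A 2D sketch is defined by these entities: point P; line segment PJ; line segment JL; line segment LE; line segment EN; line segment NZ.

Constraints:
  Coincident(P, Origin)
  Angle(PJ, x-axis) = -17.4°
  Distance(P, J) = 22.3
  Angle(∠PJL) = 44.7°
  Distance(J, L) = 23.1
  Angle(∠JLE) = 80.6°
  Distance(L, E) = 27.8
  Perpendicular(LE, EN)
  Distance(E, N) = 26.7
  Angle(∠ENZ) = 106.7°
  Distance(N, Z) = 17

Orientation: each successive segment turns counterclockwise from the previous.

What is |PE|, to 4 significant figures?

12.05

P is at the origin; PJ runs at -17.4° with length 22.3, so J = (21.28, -6.669). ∠PJL = 44.7° gives JL at 117.9° from the x-axis; with |JL| = 23.1, L = (10.47, 13.75). ∠JLE = 80.6° gives LE at -142.7° from the x-axis; with |LE| = 27.8, E = (-11.64, -3.100). Then |PE| = |E − P| = 12.05.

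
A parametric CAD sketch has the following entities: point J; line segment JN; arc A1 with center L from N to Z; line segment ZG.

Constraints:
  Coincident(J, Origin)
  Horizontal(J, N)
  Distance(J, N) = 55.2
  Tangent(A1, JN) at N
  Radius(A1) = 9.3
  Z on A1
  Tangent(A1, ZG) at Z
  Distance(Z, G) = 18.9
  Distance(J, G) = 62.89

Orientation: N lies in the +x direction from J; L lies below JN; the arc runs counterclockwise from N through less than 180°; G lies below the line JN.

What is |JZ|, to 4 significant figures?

48.70

Checks: |LZ| = 9.300 ✓; ∠(LZ, ZG) = 90.00° ✓; |ZG| = 18.90 ✓; |JG| = 62.89 ✓.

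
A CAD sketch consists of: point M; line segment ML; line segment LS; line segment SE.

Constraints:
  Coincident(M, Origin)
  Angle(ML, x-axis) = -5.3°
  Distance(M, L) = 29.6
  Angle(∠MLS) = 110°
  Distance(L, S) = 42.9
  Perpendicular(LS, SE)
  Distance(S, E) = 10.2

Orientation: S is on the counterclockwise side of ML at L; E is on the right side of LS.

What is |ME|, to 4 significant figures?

65.24

M is at the origin; ML runs at -5.3° with length 29.6, so L = 29.6·(cos -5.3°, sin -5.3°) = (29.47, -2.734). ∠MLS = 110.0°, so LS runs at -5.3° + (180° − 110.0°) = 64.70° from the x-axis; with |LS| = 42.9, S = L + 42.9·(cos 64.70°, sin 64.70°) = (47.81, 36.05). LS is perpendicular to SE; with |SE| = 10.2 on the right of LS, E = S + 10.2·(0.9041, -0.4274) = (57.03, 31.69). Then |ME| = |E − M| = 65.24.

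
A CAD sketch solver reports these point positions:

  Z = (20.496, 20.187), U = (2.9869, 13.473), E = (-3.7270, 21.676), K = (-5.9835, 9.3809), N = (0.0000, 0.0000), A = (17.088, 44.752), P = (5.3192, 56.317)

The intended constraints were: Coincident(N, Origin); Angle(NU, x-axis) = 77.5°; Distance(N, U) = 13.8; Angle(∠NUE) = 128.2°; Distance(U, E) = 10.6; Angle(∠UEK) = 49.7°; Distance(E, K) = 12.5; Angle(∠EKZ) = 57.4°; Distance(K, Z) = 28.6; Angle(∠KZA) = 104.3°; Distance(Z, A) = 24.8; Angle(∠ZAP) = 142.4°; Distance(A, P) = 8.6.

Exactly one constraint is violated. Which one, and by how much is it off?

Distance(A, P) = 8.6 — off by 7.90.

N = (0.00, 0.00) ✓; NU at 77.50° ✓; |NU| = 13.80 ✓; ∠NUE = 128.2° ✓; |UE| = 10.60 ✓; ∠UEK = 49.70° ✓; |EK| = 12.50 ✓; ∠EKZ = 57.40° ✓; |KZ| = 28.60 ✓; ∠KZA = 104.3° ✓; |ZA| = 24.80 ✓; ∠ZAP = 142.4° ✓; |AP| = 16.50 ✗.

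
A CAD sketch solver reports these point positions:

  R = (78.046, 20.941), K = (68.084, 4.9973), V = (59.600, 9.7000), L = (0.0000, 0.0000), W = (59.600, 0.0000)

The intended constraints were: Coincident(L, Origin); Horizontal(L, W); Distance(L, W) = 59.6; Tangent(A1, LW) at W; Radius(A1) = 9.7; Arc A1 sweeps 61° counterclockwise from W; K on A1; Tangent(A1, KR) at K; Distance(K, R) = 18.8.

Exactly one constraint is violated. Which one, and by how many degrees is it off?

Tangent(A1, KR) at K — off by 3.00°.

L = (0.00, 0.00) ✓; L.y = 0.00, W.y = 0.00 ✓; |LW| = 59.60 ✓; ∠(VW, WL) = 90.00° ✓; |VW| = 9.700 ✓; bearing(V→K) − bearing(V→W) = 61.00° ✓; |VK| = 9.700 ✓; ∠(VK, KR) = 93.00° ✗; |KR| = 18.80 ✓.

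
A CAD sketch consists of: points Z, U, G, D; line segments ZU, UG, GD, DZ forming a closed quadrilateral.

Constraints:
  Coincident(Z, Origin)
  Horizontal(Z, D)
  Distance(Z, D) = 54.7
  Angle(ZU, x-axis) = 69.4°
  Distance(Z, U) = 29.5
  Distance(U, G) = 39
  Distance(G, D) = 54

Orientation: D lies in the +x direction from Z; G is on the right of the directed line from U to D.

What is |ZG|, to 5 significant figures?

10.551

Checks: |UG| = 39.00 ✓; |GD| = 54.00 ✓.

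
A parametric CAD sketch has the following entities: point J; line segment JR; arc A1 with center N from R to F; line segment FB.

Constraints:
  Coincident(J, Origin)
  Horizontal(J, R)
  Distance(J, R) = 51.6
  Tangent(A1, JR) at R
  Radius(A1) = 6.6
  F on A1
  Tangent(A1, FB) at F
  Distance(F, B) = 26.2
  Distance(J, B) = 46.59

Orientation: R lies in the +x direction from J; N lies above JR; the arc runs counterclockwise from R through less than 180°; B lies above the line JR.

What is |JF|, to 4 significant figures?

57.17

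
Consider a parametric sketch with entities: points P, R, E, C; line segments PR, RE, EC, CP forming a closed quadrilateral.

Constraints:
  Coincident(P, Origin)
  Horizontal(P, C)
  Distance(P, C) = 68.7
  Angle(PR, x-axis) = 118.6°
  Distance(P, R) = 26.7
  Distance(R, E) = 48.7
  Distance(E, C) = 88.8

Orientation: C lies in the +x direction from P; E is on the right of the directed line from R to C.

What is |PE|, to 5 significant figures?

30.038

Checks: |RE| = 48.70 ✓; |EC| = 88.80 ✓.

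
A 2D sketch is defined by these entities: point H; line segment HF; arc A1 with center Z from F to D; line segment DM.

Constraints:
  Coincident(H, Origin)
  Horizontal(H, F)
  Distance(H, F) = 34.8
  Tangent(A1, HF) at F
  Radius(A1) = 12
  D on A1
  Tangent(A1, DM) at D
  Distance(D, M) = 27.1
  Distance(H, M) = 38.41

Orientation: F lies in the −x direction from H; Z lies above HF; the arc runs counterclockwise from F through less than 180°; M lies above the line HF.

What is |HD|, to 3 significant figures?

24.8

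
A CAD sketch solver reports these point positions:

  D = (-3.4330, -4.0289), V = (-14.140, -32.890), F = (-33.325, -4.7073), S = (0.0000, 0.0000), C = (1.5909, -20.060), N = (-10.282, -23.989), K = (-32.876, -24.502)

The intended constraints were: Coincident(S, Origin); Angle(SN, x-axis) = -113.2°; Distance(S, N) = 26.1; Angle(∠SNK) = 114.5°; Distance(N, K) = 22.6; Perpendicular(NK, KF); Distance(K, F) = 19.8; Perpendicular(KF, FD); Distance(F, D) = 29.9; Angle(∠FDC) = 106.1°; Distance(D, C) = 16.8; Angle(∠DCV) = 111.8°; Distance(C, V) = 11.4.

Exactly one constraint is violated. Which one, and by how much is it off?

Distance(C, V) = 11.4 — off by 8.90.

S = (0.00, 0.00) ✓; SN at -113.2° ✓; |SN| = 26.10 ✓; ∠SNK = 114.5° ✓; |NK| = 22.60 ✓; ∠(NK, KF) = 90.00° ✓; |KF| = 19.80 ✓; ∠(KF, FD) = 90.00° ✓; |FD| = 29.90 ✓; ∠FDC = 106.1° ✓; |DC| = 16.80 ✓; ∠DCV = 111.8° ✓; |CV| = 20.30 ✗.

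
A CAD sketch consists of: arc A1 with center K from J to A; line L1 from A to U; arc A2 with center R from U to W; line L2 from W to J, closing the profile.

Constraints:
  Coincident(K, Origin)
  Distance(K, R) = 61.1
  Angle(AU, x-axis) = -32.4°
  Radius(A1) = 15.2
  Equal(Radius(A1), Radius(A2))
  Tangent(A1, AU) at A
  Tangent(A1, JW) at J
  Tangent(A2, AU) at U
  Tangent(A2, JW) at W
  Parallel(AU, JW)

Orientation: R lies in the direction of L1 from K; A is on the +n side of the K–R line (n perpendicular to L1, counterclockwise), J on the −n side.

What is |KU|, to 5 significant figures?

62.962

The slot axis is L1's direction at -32.4°, so u = (cos -32.4°, sin -32.4°) = (0.84433, -0.53583) and n = (−sin -32.4°, cos -32.4°) = (0.53583, 0.84433). K is at the origin and R lies 61.1 along u from K, so R = 61.1·u = (51.588, -32.739). Tangency of A1 to both parallel lines with radius 15.2 puts A and J at K ± 15.2·n: A = (8.1446, 12.834), J = (-8.1446, -12.834). Equal radii place U and W the same way about R: U = R + 15.2·n = (59.733, -19.905), W = R − 15.2·n = (43.444, -45.573). Then |KU| = |U − K| = 62.962.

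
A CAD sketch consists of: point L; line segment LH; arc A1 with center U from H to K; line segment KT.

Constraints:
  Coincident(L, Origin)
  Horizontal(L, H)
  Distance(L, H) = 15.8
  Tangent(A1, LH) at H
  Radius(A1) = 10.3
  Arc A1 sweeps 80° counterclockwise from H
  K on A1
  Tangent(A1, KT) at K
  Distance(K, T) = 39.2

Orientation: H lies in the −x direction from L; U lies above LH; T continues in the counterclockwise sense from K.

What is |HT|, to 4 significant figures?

50.07

L is at the origin; LH is horizontal with |LH| = 15.8 and H on the −x side, so H = (-15.80, 0.000). The tangent condition forces UH to be normal to LH, so U = H + (0, 10.3) = (-15.80, 10.30). On A1, H sits at bearing -90° from U; an 80° counterclockwise sweep puts K at bearing -10°, so K = U + 10.3·(cos -10°, sin -10°) = (-5.656, 8.511). A1 meets KT tangentially, so UK is at right angles to KT, so KT runs along (−sin -10°, cos -10°); with |KT| = 39.2, T = (1.151, 47.12). Then |HT| = |T − H| = 50.07.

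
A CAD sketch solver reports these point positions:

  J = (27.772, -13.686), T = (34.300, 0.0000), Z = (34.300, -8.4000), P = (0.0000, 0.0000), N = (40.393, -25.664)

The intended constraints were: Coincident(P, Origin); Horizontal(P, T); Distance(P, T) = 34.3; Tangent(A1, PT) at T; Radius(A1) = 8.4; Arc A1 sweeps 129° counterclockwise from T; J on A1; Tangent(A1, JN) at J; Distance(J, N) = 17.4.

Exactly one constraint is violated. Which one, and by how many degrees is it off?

Tangent(A1, JN) at J — off by 7.50°.

P = (0.00, 0.00) ✓; P.y = 0.00, T.y = 0.00 ✓; |PT| = 34.30 ✓; ∠(ZT, TP) = 90.00° ✓; |ZT| = 8.400 ✓; bearing(Z→J) − bearing(Z→T) = 129.0° ✓; |ZJ| = 8.400 ✓; ∠(ZJ, JN) = 82.50° ✗; |JN| = 17.40 ✓.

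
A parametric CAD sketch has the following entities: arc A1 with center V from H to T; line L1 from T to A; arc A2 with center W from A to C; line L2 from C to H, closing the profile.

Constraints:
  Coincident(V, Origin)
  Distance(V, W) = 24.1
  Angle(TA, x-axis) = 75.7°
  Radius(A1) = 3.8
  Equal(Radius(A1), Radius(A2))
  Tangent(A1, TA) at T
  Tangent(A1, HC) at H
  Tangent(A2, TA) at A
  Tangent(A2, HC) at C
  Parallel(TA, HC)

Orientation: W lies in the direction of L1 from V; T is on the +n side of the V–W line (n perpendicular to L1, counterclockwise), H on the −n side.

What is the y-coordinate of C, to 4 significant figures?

22.41

The slot axis is L1's direction at 75.7°, so u = (cos 75.7°, sin 75.7°) = (0.2470, 0.9690) and n = (−sin 75.7°, cos 75.7°) = (-0.9690, 0.2470). V is at the origin and W lies 24.1 along u from V, so W = 24.1·u = (5.953, 23.35). Tangency of A1 to both parallel lines with radius 3.8 puts T and H at V ± 3.8·n: T = (-3.682, 0.9386), H = (3.682, -0.9386). Equal radii place A and C the same way about W: A = W + 3.8·n = (2.270, 24.29), C = W − 3.8·n = (9.635, 22.41). So C.y = 22.41.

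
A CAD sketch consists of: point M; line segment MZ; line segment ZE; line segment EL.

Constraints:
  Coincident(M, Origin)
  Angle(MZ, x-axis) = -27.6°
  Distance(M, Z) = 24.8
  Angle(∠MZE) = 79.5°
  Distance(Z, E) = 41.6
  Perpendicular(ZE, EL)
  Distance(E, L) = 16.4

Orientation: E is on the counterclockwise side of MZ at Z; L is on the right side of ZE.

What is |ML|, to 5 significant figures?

55.121

M is at the origin; MZ runs at -27.6° with length 24.8, so Z = 24.8·(cos -27.6°, sin -27.6°) = (21.978, -11.490). ∠MZE = 79.5°, so ZE runs at -27.6° + (180° − 79.5°) = 72.900° from the x-axis; with |ZE| = 41.6, E = Z + 41.6·(cos 72.900°, sin 72.900°) = (34.210, 28.271). ZE ⟂ EL; with |EL| = 16.4 on the right of ZE, L = E + 16.4·(0.95579, -0.29404) = (49.885, 23.449). Then |ML| = |L − M| = 55.121.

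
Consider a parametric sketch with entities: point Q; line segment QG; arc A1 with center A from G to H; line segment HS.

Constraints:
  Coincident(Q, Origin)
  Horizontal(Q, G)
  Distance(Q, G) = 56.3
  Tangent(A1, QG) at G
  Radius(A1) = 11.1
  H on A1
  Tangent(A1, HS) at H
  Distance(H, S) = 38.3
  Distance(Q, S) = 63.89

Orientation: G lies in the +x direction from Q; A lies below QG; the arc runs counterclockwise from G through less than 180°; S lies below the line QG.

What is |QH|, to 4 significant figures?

46.36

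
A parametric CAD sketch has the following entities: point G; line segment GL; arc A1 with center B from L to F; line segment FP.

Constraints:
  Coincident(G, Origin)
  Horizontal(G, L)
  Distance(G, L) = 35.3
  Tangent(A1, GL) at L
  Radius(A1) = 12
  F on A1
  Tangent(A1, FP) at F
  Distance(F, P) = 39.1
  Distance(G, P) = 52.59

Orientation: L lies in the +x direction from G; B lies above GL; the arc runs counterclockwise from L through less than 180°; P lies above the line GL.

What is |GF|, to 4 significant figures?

48.58

G is at the origin; GL is horizontal with |GL| = 35.3 and L on the +x side, so L = (35.30, 0.000). Since A1 is tangent to GL there, BL ⟂ GL, so B = L + (0, 12) = (35.30, 12.00). Since BF ⟂ FP (tangency), |BP| = √(12.0² + 39.1²) = 40.90 regardless of where F sits on A1. So P lies on both circle(G, 52.59) and circle(B, 40.90); the above-GL intersection is P = (18.43, 49.26). F is the foot of the tangent from P: F = (44.30, 19.94).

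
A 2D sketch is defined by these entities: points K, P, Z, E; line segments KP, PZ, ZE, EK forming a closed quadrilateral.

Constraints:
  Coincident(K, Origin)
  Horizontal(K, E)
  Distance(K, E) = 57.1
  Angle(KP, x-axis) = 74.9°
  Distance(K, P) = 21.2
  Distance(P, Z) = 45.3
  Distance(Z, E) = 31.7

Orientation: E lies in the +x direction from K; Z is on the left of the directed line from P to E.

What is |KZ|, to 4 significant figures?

58.41

Checks: |PZ| = 45.30 ✓; |ZE| = 31.70 ✓.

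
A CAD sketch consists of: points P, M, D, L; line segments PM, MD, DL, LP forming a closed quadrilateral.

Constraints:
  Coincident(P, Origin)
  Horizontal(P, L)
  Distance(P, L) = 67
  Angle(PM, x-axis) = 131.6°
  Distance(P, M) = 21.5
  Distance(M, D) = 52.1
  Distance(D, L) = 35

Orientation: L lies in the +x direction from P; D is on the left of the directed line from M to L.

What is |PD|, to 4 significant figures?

42.33

P is at the origin; PL is horizontal with |PL| = 67.0 and L in +x, so L = (67.0, 0). PM runs at 131.6° with |PM| = 21.5, so M = (-14.27, 16.08). D is determined by |MD| = 52.1 and |DL| = 35.0 together: it lies at the intersection of circle(M, 52.1) and circle(L, 35.0). With |ML| = 82.85, the foot of the radical line on ML is 50.41 from M and the perpendicular offset is √(52.1² − 50.41²) = 13.15. Taking the left-of-ML solution: D = (37.73, 19.19).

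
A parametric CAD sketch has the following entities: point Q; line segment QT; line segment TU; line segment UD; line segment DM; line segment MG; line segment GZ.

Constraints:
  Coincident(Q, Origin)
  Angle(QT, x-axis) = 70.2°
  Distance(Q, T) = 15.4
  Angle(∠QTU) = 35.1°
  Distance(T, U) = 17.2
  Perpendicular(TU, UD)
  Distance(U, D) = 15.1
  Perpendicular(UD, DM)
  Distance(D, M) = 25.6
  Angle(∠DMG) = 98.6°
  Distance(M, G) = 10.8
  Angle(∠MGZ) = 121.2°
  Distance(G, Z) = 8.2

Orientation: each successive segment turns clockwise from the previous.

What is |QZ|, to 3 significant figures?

19.0

∠DMG = 98.6° gives MG at 23.9° from the x-axis; with |MG| = 10.8, G = (-1.69, 23.0). ∠MGZ = 121.2° gives GZ at -34.9° from the x-axis; with |GZ| = 8.2, Z = (5.03, 18.3). Then |QZ| = |Z − Q| = 19.0.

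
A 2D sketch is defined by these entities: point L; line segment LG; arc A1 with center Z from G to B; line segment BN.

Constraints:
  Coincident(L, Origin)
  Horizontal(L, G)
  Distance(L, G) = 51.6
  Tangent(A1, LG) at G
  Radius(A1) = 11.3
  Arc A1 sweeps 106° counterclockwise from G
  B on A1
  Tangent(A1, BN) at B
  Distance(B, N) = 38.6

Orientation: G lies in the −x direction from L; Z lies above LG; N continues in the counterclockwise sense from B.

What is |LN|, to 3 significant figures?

72.8

On A1, G sits at bearing -90° from Z; a 106° counterclockwise sweep puts B at bearing 16°, so B = Z + 11.3·(cos 16°, sin 16°) = (-40.7, 14.4). A1 meets BN tangentially, so ZB is at right angles to BN, so BN runs along (−sin 16°, cos 16°); with |BN| = 38.6, N = (-51.4, 51.5). Then |LN| = |N − L| = 72.8.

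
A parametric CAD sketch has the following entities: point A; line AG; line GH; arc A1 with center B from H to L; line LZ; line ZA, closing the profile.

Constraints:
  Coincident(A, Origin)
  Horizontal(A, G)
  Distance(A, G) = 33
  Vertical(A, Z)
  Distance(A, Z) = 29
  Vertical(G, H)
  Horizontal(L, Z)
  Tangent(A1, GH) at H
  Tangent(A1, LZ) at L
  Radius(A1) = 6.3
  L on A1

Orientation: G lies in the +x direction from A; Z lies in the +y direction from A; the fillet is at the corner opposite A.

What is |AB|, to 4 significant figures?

35.05

AZ is vertical with |AZ| = 29.0 and Z on the +y side, so Z = (0.000, 29.00). The virtual corner opposite A is at (33.00, 29.00). A1 meets GH tangentially, so BH is at right angles to GH and since A1 is tangent to LZ there, BL ⟂ LZ, with radius 6.3, so the center B sits 6.3 in from both sides at B = (26.70, 22.70). Then |AB| = |B − A| = 35.05.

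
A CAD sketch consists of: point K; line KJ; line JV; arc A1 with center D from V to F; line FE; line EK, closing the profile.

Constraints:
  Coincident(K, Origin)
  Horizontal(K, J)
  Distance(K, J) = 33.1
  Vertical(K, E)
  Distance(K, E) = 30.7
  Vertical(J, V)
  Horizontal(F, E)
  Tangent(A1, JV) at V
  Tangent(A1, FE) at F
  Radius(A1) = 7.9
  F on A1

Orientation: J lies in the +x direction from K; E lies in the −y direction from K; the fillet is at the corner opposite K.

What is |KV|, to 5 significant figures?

40.193

K is at the origin; KJ is horizontal with |KJ| = 33.1 and J on the +x side, so J = (33.100, 0.0000). K and E share the same x with |KE| = 30.7 and E on the −y side, so E = (0.0000, -30.700). The virtual corner opposite K is at (33.100, -30.700). Tangency of A1 to JV means the radius DV is perpendicular to JV and tangency of A1 to FE means the radius DF is perpendicular to FE, with radius 7.9, so the center D sits 7.9 in from both sides at D = (25.200, -22.800). That places the tangent points at V = (33.100, -22.800) on JV and F = (25.200, -30.700) on FE. Then |KV| = |V − K| = 40.193.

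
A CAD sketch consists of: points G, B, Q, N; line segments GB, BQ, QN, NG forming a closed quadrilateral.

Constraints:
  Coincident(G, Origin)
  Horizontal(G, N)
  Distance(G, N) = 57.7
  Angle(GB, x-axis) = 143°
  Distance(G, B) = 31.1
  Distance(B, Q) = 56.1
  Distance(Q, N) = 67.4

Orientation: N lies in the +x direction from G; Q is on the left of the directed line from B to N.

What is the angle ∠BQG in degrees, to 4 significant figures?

31.71°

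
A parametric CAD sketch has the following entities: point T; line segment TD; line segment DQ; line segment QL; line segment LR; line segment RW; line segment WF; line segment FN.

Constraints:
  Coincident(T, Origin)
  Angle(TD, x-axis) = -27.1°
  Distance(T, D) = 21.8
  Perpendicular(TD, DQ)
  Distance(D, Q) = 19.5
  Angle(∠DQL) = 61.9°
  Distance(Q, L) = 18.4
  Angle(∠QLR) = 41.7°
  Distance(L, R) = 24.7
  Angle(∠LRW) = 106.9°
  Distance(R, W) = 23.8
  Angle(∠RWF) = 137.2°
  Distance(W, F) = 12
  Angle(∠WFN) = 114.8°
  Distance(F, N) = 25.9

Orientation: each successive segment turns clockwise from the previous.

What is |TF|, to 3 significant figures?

54.0

∠LRW = 106.9° gives RW at -86.6° from the x-axis; with |RW| = 23.8, W = (25.5, -41.7). ∠RWF = 137.2° gives WF at -129° from the x-axis; with |WF| = 12.0, F = (17.8, -51.0). Then |TF| = |F − T| = 54.0.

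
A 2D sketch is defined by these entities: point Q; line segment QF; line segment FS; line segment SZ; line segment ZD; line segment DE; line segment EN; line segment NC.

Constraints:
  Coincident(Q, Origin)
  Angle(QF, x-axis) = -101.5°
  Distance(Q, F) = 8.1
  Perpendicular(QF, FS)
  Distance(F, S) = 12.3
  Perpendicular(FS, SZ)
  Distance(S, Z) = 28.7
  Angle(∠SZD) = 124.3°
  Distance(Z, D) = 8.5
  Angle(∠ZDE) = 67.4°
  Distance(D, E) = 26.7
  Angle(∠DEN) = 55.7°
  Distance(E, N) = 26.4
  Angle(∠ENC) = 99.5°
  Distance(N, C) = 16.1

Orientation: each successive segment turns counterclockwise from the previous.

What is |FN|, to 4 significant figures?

29.89

∠ZDE = 67.4° gives DE at -113.2° from the x-axis; with |DE| = 26.7, E = (-0.2841, -0.7130). ∠DEN = 55.7° gives EN at 11.10° from the x-axis; with |EN| = 26.4, N = (25.62, 4.370). Then |FN| = |N − F| = 29.89.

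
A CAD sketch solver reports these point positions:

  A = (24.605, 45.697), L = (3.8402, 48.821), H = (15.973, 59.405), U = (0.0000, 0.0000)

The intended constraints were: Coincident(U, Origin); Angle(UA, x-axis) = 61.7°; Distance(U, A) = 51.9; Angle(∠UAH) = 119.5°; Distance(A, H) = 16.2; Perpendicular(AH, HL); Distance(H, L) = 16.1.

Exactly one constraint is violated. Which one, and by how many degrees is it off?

Perpendicular(AH, HL) — off by 8.90°.

U = (0.00, 0.00) ✓; UA at 61.70° ✓; |UA| = 51.90 ✓; ∠UAH = 119.5° ✓; |AH| = 16.20 ✓; ∠(AH, HL) = 98.90° ✗; |HL| = 16.10 ✓.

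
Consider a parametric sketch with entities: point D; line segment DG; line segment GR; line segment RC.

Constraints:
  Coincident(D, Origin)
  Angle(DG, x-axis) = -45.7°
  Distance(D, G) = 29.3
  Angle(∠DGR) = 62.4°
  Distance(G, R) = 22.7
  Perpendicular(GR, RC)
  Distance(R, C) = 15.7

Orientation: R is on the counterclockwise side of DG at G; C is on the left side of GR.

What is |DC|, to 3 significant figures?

13.7

D is at the origin; DG runs at -45.7° with length 29.3, so G = 29.3·(cos -45.7°, sin -45.7°) = (20.5, -21.0). ∠DGR = 62.4°, so GR runs at -45.7° + (180° − 62.4°) = 71.9° from the x-axis; with |GR| = 22.7, R = G + 22.7·(cos 71.9°, sin 71.9°) = (27.5, 0.607). GR is perpendicular to RC; with |RC| = 15.7 on the left of GR, C = R + 15.7·(-0.951, 0.311) = (12.6, 5.48). Then |DC| = |C − D| = 13.7.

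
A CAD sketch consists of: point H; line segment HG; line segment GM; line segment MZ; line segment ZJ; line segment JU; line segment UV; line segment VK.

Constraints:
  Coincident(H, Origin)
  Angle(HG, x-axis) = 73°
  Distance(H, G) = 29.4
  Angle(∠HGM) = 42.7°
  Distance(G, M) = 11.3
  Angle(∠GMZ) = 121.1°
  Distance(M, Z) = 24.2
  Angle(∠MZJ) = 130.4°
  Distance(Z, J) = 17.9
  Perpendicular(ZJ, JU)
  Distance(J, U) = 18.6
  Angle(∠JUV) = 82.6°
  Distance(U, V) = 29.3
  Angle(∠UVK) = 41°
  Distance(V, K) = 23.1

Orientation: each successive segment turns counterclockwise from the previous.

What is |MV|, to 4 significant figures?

5.787

H is at the origin; HG runs at 73.0° with length 29.4, so G = (8.596, 28.12). ∠HGM = 42.7° gives GM at -149.7° from the x-axis; with |GM| = 11.3, M = (-1.161, 22.41). ∠GMZ = 121.1° gives MZ at -90.80° from the x-axis; with |MZ| = 24.2, Z = (-1.499, -1.783). ∠MZJ = 130.4° gives ZJ at -41.20° from the x-axis; with |ZJ| = 17.9, J = (11.97, -13.57). The perpendicularity gives JU at right angles to ZJ, so JU runs at 48.80°; with |JU| = 18.6, U = (24.22, 0.4209). ∠JUV = 82.6° gives UV at 146.2° from the x-axis; with |UV| = 29.3, V = (-0.1265, 16.72). Then |MV| = |V − M| = 5.787.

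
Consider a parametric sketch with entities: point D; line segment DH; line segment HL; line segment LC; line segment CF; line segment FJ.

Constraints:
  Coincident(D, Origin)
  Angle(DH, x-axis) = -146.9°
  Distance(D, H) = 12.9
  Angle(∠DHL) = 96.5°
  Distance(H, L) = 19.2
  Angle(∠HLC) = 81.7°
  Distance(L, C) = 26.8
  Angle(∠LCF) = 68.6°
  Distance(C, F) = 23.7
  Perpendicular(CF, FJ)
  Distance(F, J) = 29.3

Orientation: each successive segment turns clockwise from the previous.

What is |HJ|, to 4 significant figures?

14.13

D is at the origin; DH runs at -146.9° with length 12.9, so H = (-10.81, -7.045). ∠DHL = 96.5° gives HL at 129.6° from the x-axis; with |HL| = 19.2, L = (-23.05, 7.749). ∠HLC = 81.7° gives LC at 31.30° from the x-axis; with |LC| = 26.8, C = (-0.1456, 21.67). ∠LCF = 68.6° gives CF at -80.10° from the x-axis; with |CF| = 23.7, F = (3.929, -1.675). The perpendicularity gives FJ at right angles to CF, so FJ runs at -170.1°; with |FJ| = 29.3, J = (-24.93, -6.712). Then |HJ| = |J − H| = 14.13.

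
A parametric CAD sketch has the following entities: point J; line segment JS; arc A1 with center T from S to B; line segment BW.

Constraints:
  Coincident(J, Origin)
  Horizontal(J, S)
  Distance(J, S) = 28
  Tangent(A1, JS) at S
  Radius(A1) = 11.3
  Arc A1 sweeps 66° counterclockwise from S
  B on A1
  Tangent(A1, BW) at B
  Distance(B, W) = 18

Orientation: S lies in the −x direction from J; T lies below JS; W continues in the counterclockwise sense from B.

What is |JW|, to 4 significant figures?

51.18

J is at the origin; JS is horizontal with |JS| = 28.0 and S on the −x side, so S = (-28.00, 0.000). The tangent condition forces TS to be normal to JS, so T = S + (0, -11.3) = (-28.00, -11.30). On A1, S sits at bearing 90° from T; a 66° counterclockwise sweep puts B at bearing 156°, so B = T + 11.3·(cos 156°, sin 156°) = (-38.32, -6.704). The tangent condition forces TB to be normal to BW, so BW runs along (−sin 156°, cos 156°); with |BW| = 18.0, W = (-45.64, -23.15). Then |JW| = |W − J| = 51.18.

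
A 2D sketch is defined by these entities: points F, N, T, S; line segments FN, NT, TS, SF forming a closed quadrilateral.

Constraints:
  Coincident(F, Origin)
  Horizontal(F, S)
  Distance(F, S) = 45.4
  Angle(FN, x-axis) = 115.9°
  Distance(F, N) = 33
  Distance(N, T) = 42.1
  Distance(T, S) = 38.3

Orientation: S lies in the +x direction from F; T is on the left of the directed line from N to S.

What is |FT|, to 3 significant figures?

43.6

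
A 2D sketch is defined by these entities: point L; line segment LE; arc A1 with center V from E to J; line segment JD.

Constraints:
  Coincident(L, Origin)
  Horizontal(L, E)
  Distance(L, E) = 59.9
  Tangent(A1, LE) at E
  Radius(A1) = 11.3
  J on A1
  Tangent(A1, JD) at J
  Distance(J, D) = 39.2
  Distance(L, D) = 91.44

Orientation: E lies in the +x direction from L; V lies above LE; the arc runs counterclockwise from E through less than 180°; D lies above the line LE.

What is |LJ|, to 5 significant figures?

71.636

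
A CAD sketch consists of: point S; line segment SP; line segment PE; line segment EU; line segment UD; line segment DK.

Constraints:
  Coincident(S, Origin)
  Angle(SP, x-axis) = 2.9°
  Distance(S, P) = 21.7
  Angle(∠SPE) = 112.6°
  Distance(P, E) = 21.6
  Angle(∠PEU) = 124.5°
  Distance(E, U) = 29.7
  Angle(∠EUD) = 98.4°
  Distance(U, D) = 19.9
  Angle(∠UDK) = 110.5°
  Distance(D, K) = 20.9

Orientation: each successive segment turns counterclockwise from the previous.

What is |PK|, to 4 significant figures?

29.12

∠EUD = 98.4° gives UD at -152.6° from the x-axis; with |UD| = 19.9, D = (-6.087, 36.36). ∠UDK = 110.5° gives DK at -83.10° from the x-axis; with |DK| = 20.9, K = (-3.576, 15.62). Then |PK| = |K − P| = 29.12.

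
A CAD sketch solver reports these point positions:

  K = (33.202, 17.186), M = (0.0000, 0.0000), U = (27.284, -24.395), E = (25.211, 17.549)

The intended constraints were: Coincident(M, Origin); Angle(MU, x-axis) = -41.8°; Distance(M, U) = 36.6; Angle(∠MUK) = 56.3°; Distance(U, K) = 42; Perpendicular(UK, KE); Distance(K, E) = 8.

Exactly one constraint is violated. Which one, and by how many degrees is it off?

Perpendicular(UK, KE) — off by 5.50°.

M = (0.00, 0.00) ✓; MU at -41.80° ✓; |MU| = 36.60 ✓; ∠MUK = 56.30° ✓; |UK| = 42.00 ✓; ∠(UK, KE) = 95.50° ✗; |KE| = 7.999 ✓.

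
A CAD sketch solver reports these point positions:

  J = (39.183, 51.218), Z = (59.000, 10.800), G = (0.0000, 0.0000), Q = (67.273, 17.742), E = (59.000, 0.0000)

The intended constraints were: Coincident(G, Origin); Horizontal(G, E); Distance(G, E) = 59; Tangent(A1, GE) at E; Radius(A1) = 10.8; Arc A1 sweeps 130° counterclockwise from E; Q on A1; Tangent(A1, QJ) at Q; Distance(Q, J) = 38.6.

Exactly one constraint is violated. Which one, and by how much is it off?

Distance(Q, J) = 38.6 — off by 5.10.

G = (0.00, 0.00) ✓; G.y = 0.00, E.y = 0.00 ✓; |GE| = 59.00 ✓; ∠(ZE, EG) = 90.00° ✓; |ZE| = 10.80 ✓; bearing(Z→Q) − bearing(Z→E) = 130.0° ✓; |ZQ| = 10.80 ✓; ∠(ZQ, QJ) = 90.00° ✓; |QJ| = 43.70 ✗.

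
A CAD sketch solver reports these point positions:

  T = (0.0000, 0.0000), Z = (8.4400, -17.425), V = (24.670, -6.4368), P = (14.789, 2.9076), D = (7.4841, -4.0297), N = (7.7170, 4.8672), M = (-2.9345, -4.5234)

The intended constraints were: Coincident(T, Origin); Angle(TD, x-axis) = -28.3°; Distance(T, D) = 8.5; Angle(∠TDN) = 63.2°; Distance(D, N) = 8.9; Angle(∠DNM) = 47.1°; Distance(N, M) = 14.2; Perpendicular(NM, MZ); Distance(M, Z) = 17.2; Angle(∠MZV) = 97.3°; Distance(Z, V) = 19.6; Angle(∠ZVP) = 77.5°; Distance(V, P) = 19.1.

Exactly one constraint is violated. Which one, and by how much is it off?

Distance(V, P) = 19.1 — off by 5.50.

T = (0.00, 0.00) ✓; TD at -28.30° ✓; |TD| = 8.500 ✓; ∠TDN = 63.20° ✓; |DN| = 8.900 ✓; ∠DNM = 47.10° ✓; |NM| = 14.20 ✓; ∠(NM, MZ) = 90.00° ✓; |MZ| = 17.20 ✓; ∠MZV = 97.30° ✓; |ZV| = 19.60 ✓; ∠ZVP = 77.50° ✓; |VP| = 13.60 ✗.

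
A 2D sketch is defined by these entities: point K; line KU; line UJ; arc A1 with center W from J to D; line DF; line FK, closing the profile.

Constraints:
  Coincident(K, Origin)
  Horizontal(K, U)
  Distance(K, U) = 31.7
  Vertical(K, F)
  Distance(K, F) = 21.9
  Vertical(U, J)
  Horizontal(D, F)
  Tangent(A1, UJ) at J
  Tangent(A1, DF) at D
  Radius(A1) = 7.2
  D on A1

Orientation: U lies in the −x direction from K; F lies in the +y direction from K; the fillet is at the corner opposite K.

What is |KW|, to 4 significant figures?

28.57

K is at the origin; KU is horizontal with |KU| = 31.7 and U on the −x side, so U = (-31.70, 0.000). KF is vertical with |KF| = 21.9 and F on the +y side, so F = (0.000, 21.90). The virtual corner opposite K is at (-31.70, 21.90). A1 meets UJ tangentially, so WJ is at right angles to UJ and tangency of A1 to DF means the radius WD is perpendicular to DF, with radius 7.2, so the center W sits 7.2 in from both sides at W = (-24.50, 14.70). Then |KW| = |W − K| = 28.57.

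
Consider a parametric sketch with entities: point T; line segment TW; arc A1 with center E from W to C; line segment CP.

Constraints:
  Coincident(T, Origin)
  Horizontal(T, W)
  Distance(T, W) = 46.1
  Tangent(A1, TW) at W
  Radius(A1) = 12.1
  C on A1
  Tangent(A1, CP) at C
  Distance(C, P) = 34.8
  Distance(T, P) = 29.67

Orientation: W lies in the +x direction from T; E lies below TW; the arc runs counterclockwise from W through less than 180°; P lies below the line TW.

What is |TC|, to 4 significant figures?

37.99

Checks: T = (0.00, 0.00) ✓; |EC| = 12.10 ✓; ∠(EC, CP) = 90.00° ✓; |CP| = 34.80 ✓; |TP| = 29.67 ✓.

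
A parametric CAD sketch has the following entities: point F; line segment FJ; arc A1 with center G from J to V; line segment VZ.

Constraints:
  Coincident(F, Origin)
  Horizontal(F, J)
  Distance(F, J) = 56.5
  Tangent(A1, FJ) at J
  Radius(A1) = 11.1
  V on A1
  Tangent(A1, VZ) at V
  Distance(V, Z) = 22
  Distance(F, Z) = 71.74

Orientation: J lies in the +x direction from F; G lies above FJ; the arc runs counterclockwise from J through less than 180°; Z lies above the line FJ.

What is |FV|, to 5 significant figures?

68.678

F is at the origin; FJ is horizontal with |FJ| = 56.5 and J on the +x side, so J = (56.500, 0.0000). Tangency of A1 to FJ means the radius GJ is perpendicular to FJ, so G = J + (0, 11.1) = (56.500, 11.100). Since GV ⟂ VZ (tangency), |GZ| = √(11.1² + 22.0²) = 24.642 regardless of where V sits on A1. So Z lies on both circle(F, 71.74) and circle(G, 24.642); the above-FJ intersection is Z = (62.643, 34.964). V is the foot of the tangent from Z: V = (67.344, 13.472).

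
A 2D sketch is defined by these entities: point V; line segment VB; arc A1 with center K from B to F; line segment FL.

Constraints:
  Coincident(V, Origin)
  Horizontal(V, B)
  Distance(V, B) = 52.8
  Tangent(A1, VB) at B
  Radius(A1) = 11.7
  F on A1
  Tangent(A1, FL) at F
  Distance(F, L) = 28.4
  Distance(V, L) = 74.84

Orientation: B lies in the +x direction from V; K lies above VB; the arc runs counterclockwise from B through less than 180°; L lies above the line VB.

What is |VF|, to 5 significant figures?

65.661

V is at the origin; VB is horizontal with |VB| = 52.8 and B on the +x side, so B = (52.800, 0.0000). Since A1 is tangent to VB there, KB ⟂ VB, so K = B + (0, 11.7) = (52.800, 11.700). Since KF ⟂ FL (tangency), |KL| = √(11.7² + 28.4²) = 30.716 regardless of where F sits on A1. So L lies on both circle(V, 74.84) and circle(K, 30.716); the above-VB intersection is L = (62.772, 40.752). F is the foot of the tangent from L: F = (64.479, 12.403).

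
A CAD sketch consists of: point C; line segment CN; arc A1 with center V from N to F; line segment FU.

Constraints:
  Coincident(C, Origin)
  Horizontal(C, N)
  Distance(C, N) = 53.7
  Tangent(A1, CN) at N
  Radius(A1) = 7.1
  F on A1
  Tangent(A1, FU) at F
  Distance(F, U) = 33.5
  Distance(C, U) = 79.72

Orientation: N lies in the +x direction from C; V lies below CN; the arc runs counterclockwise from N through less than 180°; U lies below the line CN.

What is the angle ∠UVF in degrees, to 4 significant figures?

78.03°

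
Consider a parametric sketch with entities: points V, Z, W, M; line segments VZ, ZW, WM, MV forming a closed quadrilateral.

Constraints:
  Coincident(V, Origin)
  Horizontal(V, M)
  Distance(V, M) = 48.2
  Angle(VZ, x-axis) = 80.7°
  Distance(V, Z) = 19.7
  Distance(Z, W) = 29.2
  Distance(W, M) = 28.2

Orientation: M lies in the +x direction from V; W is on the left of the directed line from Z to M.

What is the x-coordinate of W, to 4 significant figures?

32.14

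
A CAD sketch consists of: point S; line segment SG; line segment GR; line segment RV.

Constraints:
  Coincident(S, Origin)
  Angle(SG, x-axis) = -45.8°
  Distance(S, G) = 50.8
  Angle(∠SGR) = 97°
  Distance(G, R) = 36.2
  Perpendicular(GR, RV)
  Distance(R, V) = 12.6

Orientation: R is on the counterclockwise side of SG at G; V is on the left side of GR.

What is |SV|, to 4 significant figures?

56.81

∠SGR = 97.0°, so GR runs at -45.8° + (180° − 97.0°) = 37.20° from the x-axis; with |GR| = 36.2, R = G + 36.2·(cos 37.20°, sin 37.20°) = (64.25, -14.53). The perpendicularity gives RV at right angles to GR; with |RV| = 12.6 on the left of GR, V = R + 12.6·(-0.6046, 0.7965) = (56.63, -4.496). Then |SV| = |V − S| = 56.81.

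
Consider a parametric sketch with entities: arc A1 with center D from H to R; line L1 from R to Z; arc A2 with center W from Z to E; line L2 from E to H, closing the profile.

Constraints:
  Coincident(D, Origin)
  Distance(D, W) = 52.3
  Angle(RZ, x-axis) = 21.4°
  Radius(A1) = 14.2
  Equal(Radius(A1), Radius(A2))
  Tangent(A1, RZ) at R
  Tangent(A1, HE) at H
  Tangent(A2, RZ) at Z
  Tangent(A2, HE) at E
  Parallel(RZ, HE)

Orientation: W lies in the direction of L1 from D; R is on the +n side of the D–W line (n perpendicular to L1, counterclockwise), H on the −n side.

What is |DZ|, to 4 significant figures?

54.19

The slot axis is L1's direction at 21.4°, so u = (cos 21.4°, sin 21.4°) = (0.9311, 0.3649) and n = (−sin 21.4°, cos 21.4°) = (-0.3649, 0.9311). D is at the origin and W lies 52.3 along u from D, so W = 52.3·u = (48.69, 19.08). Tangency of A1 to both parallel lines with radius 14.2 puts R and H at D ± 14.2·n: R = (-5.181, 13.22), H = (5.181, -13.22). Equal radii place Z and E the same way about W: Z = W + 14.2·n = (43.51, 32.30), E = W − 14.2·n = (53.88, 5.862). Then |DZ| = |Z − D| = 54.19.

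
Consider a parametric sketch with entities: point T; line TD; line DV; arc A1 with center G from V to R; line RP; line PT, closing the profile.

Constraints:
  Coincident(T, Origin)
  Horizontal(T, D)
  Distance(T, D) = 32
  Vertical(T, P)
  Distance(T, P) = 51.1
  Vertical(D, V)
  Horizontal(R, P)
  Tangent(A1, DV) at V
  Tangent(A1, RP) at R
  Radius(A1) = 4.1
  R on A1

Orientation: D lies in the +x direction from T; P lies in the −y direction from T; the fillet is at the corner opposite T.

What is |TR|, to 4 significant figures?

58.22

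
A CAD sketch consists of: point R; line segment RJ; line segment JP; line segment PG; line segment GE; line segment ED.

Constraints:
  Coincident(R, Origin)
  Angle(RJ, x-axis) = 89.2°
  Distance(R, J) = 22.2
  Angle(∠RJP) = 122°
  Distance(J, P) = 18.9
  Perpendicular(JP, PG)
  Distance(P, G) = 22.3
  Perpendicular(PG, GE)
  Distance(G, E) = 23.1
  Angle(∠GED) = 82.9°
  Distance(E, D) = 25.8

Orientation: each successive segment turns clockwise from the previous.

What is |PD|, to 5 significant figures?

20.183

R is at the origin; RJ runs at 89.2° with length 22.2, so J = (0.30996, 22.198). ∠RJP = 122.0° gives JP at 31.200° from the x-axis; with |JP| = 18.9, P = (16.476, 31.989). The perpendicularity gives PG at right angles to JP, so PG runs at -58.800°; with |PG| = 22.3, G = (28.028, 12.914). The perpendicularity gives GE at right angles to PG, so GE runs at -148.80°; with |GE| = 23.1, E = (8.2694, 0.94750). ∠GED = 82.9° gives ED at 114.10° from the x-axis; with |ED| = 25.8, D = (-2.2655, 24.499). Then |PD| = |D − P| = 20.183.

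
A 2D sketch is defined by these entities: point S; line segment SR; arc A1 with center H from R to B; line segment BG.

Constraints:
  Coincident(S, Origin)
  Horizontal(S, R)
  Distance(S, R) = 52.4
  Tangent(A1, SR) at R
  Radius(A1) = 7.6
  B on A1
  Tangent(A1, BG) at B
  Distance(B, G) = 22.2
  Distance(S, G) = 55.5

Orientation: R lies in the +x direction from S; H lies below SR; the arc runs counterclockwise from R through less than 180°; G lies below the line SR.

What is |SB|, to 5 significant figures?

45.560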